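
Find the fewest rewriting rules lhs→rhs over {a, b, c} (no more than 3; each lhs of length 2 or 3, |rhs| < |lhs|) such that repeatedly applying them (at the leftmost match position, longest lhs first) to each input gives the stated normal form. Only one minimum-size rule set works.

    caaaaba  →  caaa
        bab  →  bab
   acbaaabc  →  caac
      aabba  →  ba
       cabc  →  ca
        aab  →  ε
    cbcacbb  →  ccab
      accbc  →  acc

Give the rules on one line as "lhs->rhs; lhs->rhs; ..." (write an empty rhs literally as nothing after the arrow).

aab->; acb->ca; bc->

  | caaaaba => caaa
  | bab
  | acbaaabc => caaaabc => caac
  | aabba => ba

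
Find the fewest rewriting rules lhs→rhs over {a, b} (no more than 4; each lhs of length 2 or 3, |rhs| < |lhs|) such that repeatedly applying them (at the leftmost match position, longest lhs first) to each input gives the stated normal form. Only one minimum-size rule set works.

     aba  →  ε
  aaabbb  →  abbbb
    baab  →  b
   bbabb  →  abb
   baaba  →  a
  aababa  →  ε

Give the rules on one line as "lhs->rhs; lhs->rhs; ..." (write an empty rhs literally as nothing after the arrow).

  | aba => aa => ε
  | aaabbb => abbbb
  | baab => aab => b
  | bbabb => babb => abb

aa->; aaa->ab; ba->a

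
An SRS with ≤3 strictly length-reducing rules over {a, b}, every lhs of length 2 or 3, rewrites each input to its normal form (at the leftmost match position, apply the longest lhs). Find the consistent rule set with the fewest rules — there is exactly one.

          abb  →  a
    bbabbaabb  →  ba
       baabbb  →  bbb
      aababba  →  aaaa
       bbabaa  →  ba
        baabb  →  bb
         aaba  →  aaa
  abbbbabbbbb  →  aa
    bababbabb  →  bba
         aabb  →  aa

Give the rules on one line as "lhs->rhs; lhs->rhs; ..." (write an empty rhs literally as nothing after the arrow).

  | abb => ab => a
  | bbabbaabb => bbabaabb => bbaaabb => babb => bab => ba
  | baabbb => bbb
  | aababba => aaabba => aaaba => aaaa

ab->a; baa->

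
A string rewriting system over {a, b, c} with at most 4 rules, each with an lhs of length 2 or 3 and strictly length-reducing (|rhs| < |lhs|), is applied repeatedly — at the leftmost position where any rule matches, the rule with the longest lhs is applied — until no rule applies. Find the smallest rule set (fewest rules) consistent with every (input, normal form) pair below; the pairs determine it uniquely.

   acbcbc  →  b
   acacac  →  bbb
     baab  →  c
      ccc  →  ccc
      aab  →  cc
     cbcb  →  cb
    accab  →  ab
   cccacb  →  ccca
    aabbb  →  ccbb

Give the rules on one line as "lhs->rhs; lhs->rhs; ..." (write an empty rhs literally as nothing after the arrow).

  | acbcbc => acbc => ac => b
  | acacac => bacac => bbac => bbb
  | baab => bcc => c
  | ccc

aab->cc; ac->b; acb->a; bc->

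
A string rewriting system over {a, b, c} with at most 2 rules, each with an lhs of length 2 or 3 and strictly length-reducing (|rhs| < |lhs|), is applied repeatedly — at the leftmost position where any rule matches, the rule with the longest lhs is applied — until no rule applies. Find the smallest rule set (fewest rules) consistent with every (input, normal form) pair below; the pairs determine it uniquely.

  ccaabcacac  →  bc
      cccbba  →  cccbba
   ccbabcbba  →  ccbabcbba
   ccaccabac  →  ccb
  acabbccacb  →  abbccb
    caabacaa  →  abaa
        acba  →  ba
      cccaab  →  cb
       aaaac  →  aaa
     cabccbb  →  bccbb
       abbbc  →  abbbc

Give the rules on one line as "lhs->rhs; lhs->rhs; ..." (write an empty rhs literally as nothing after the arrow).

  | ccaabcacac => cabcacac => bcacac => bcac => bc
  | cccbba
  | ccbabcbba
  | ccaccabac => cccabac => ccbac => ccb

ac->; ca->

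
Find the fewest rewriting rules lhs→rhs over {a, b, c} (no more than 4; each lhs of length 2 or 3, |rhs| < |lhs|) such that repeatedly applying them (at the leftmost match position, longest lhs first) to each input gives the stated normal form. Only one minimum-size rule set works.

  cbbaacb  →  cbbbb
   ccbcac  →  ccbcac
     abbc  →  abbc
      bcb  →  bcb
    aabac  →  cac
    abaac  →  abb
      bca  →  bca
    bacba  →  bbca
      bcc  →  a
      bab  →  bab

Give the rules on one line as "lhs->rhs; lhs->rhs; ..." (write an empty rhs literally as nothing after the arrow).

  | cbbaacb => cbbbb
  | ccbcac
  | abbc
  | bcb

aab->c; aac->b; acb->bc; bcc->a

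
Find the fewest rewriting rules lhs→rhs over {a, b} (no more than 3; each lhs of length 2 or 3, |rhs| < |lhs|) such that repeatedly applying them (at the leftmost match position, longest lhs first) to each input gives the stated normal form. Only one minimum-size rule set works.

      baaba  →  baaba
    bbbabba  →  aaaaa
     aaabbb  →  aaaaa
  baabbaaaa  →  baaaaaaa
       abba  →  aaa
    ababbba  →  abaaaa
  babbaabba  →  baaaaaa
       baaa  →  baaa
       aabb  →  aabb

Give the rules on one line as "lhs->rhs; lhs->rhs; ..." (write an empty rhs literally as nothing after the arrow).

  | baaba
  | bbbabba => aaabba => aaaaa
  | aaabbb => aaaaa
  | baabbaaaa => baaaaaaa

bba->aa; bbb->aa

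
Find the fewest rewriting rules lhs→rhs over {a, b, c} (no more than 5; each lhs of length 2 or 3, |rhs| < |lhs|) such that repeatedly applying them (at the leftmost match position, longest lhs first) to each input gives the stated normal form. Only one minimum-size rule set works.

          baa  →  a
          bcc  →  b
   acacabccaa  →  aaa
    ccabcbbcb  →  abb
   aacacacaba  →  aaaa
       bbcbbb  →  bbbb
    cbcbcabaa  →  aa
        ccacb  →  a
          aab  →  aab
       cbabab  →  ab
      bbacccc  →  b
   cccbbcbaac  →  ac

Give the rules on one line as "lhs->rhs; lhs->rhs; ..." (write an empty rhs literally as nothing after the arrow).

ba->; ca->c; cb->; cc->

  | baa => a
  | bcc => b
  | acacabccaa => accabccaa => aabccaa => aabaa => aaa
  | ccabcbbcb => abcbbcb => abbcb => abb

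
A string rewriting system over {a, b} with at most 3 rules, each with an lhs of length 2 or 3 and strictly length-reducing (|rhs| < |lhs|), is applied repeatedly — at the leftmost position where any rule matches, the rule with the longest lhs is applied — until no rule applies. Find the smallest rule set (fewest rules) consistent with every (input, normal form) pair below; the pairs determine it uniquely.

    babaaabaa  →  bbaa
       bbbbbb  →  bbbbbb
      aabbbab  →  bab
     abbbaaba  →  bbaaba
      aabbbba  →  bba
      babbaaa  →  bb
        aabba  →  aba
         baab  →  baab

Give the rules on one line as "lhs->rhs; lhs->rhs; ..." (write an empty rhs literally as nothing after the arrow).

  | babaaabaa => babbaa => bbaa
  | bbbbbb
  | aabbbab => abbab => bab
  | abbbaaba => bbaaba

aaa->; abb->b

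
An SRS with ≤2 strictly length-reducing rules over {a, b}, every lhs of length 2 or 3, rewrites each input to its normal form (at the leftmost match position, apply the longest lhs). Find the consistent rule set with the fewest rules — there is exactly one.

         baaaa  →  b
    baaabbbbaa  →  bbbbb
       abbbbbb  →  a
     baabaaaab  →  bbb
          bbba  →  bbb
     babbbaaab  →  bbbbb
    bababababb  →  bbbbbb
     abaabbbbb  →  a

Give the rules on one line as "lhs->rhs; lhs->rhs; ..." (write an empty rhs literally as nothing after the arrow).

  | baaaa => baaa => baa => ba => b
  | baaabbbbaa => baabbbbaa => babbbbaa => bbbbbaa => bbbbba => bbbbb
  | abbbbbb => abbbb => abb => a
  | baabaaaab => babaaaab => bbaaaab => bbaaab => bbaab => bbab => bbb

abb->a; ba->b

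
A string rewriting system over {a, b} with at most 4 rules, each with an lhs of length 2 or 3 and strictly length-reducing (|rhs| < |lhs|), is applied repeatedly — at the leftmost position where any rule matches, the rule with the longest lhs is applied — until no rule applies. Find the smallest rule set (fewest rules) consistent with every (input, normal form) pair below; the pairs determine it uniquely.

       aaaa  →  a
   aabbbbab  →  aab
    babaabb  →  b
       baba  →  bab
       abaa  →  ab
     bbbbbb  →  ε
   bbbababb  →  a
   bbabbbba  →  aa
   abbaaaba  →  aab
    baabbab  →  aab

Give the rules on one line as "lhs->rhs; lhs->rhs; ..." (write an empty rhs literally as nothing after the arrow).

  | aaaa => a
  | aabbbbab => aaabbab => bbab => aab
  | babaabb => bababb => babbb => baab => b
  | baba => bab

aaa->; aba->ab; baa->; bb->a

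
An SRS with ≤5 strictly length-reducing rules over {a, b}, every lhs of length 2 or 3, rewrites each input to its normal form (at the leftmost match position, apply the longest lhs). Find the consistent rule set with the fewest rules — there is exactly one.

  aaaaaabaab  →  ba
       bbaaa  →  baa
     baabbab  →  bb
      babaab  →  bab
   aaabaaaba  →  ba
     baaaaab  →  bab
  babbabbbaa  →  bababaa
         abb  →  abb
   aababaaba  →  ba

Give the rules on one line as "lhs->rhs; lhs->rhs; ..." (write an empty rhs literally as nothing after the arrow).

  | aaaaaabaab => baaabaab => bbbaab => baaab => bbb => ba
  | bbaaa => baa
  | baabbab => bbabab => bbab => bb
  | babaab => babba => bab

aaa->b; aab->ba; bba->b; bbb->ba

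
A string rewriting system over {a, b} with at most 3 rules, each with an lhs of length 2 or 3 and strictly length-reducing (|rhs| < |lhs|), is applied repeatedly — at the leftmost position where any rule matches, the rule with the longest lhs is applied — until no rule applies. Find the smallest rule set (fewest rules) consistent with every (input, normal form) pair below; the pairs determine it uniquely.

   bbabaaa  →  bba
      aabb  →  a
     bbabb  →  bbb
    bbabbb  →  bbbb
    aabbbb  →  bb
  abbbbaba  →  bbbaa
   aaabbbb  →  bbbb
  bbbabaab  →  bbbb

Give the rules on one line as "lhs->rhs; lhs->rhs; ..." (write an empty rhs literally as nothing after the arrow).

aaa->; ab->a; abb->b

  | bbabaaa => bbaaaa => bba
  | aabb => ab => a
  | bbabb => bbb
  | bbabbb => bbbb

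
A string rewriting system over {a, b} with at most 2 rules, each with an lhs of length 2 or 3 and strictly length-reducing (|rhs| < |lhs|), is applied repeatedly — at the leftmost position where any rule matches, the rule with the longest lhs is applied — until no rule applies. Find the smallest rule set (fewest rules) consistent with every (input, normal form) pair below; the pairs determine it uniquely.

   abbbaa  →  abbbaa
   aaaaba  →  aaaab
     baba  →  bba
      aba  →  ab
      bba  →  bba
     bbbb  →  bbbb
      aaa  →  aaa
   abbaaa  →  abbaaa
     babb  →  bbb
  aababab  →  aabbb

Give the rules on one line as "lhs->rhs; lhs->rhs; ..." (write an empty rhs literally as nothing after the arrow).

aba->ab; bab->bb

  | abbbaa
  | aaaaba => aaaab
  | baba => bba
  | aba => ab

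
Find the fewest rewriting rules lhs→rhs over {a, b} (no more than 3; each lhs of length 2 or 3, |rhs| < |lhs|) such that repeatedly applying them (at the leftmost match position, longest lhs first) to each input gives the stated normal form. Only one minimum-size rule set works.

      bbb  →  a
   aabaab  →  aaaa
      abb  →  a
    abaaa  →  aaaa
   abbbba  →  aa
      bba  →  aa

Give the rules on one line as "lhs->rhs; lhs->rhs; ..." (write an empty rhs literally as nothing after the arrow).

  | bbb => ab => a
  | aabaab => aaaab => aaaa
  | abb => ab => a
  | abaaa => aaaa

ab->a; bb->a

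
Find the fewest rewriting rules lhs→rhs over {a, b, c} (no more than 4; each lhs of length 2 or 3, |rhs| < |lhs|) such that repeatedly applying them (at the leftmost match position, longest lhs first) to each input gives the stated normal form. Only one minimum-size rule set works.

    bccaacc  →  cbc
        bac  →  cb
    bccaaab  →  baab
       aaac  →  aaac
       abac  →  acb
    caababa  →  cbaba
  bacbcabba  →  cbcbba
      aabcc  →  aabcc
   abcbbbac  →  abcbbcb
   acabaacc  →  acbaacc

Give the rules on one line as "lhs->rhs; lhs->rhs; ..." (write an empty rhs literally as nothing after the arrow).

  | bccaacc => bacc => cbc
  | bac => cb
  | bccaaab => baab
  | aaac

bac->cb; bca->c; ca->c; cca->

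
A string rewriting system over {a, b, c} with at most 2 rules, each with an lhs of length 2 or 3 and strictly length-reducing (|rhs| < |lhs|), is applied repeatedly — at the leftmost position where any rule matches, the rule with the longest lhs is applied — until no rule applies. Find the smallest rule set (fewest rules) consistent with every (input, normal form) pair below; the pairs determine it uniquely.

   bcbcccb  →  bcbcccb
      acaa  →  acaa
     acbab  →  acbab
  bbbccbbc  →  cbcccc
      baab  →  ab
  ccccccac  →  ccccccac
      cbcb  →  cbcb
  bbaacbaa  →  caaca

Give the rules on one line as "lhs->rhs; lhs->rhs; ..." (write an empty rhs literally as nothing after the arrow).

baa->a; bb->c

  | bcbcccb
  | acaa
  | acbab
  | bbbccbbc => cbccbbc => cbcccc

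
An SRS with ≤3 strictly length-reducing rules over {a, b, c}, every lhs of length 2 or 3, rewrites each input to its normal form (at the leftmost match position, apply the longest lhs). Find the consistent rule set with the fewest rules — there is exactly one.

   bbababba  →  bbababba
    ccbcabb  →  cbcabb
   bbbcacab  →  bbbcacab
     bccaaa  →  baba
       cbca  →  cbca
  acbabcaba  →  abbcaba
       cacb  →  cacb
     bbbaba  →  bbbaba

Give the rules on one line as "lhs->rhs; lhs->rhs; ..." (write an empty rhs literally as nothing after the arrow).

caa->ab; cba->b; cc->c

  | bbababba
  | ccbcabb => cbcabb
  | bbbcacab
  | bccaaa => bcaaa => baba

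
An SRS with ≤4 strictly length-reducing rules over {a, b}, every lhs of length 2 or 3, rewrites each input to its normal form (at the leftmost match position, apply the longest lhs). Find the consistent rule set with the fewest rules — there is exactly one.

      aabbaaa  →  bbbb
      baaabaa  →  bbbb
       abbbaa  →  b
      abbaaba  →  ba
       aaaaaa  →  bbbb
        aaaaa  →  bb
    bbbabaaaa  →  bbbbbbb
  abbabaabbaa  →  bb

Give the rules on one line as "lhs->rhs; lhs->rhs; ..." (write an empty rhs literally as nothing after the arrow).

aa->; aaa->bb; aba->bb; abb->

  | aabbaaa => bbaaa => bbbb
  | baaabaa => bbbbaa => bbbb
  | abbbaa => baa => b
  | abbaaba => aaba => ba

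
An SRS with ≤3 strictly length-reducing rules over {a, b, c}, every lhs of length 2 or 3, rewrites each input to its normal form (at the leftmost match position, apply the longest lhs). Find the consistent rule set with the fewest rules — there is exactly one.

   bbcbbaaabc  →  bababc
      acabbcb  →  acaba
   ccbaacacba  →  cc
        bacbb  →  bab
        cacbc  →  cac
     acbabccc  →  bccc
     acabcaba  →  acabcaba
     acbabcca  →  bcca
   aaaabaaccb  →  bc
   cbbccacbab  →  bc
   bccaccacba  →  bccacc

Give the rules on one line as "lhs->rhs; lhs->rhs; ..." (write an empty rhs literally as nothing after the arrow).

  | bbcbbaaabc => babaaabc => bababc
  | acabbcb => acaba
  | ccbaacacba => caacacba => ccacba => ccaa => cc
  | bacbb => bab

aa->; bcb->a; cb->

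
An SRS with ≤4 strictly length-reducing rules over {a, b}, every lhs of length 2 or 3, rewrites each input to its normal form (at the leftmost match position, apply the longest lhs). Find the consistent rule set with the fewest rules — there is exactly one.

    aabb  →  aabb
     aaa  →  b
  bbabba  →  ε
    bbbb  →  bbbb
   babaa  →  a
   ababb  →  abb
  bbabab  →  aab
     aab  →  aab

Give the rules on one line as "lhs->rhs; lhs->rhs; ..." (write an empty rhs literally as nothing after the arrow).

  | aabb
  | aaa => b
  | bbabba => aabba => aaaa => ba => ε
  | bbbb

aaa->b; ba->; bba->aa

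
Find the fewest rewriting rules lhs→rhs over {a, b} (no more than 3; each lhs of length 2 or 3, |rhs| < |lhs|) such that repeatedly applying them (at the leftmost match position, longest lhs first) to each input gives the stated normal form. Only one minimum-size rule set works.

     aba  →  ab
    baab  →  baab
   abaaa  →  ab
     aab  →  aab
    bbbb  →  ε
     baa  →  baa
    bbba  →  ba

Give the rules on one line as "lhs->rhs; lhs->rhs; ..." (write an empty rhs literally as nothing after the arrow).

aba->ab; bb->

  | aba => ab
  | baab
  | abaaa => abaa => aba => ab
  | aab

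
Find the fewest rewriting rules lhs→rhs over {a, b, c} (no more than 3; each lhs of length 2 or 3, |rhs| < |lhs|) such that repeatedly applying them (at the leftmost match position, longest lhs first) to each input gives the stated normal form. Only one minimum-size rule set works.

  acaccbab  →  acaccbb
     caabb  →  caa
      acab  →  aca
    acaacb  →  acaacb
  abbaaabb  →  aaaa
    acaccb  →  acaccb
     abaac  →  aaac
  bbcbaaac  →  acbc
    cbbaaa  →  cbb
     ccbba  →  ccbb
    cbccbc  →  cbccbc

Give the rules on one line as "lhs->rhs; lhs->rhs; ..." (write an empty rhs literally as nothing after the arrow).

ab->a; ba->b; bbc->ac

  | acaccbab => acaccbb
  | caabb => caab => caa
  | acab => aca
  | acaacb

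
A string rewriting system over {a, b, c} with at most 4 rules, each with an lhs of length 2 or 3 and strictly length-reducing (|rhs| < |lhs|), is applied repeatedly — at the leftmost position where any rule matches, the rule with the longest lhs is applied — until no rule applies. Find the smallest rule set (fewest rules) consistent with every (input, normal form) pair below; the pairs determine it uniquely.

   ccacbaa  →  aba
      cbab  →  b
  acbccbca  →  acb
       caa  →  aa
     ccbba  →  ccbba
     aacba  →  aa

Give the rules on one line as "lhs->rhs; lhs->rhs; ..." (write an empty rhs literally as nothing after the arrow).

bcc->bc; ca->a; cba->; cca->ab

  | ccacbaa => abcbaa => aba
  | cbab => b
  | acbccbca => acbcbca => acbcba => acb
  | caa => aa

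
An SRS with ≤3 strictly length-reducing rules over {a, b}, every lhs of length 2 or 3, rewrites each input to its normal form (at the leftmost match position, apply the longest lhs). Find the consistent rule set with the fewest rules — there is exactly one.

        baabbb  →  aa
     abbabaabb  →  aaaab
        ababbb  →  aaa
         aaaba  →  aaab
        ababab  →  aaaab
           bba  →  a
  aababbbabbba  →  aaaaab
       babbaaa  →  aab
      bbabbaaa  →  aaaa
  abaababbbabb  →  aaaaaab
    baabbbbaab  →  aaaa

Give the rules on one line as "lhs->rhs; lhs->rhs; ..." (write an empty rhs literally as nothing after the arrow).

ba->b; bab->aa; bb->

  | baabbb => babbb => aabb => aa
  | abbabaabb => aabaabb => aababb => aaaab
  | ababbb => aaabb => aaa
  | aaaba => aaab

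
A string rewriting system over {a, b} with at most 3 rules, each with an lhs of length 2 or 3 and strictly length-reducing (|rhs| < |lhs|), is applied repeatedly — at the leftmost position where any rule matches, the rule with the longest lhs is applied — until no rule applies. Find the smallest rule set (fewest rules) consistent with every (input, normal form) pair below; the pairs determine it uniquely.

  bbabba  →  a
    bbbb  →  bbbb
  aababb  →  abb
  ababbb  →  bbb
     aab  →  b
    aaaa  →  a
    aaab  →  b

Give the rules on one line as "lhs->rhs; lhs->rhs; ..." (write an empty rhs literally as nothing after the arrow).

  | bbabba => babba => abba => aba => aa => a
  | bbbb
  | aababb => babb => abb
  | ababbb => aabbb => bbb

aa->a; aab->b; ba->a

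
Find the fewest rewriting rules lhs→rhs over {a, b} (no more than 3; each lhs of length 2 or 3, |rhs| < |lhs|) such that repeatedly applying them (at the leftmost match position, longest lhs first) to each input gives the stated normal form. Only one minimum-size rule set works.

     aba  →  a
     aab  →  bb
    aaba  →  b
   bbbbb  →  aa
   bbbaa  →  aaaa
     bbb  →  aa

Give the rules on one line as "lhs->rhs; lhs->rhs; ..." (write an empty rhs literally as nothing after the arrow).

  | aba => a
  | aab => bb
  | aaba => bba => b
  | bbbbb => aabb => bbb => aa

aab->bb; ba->; bbb->aa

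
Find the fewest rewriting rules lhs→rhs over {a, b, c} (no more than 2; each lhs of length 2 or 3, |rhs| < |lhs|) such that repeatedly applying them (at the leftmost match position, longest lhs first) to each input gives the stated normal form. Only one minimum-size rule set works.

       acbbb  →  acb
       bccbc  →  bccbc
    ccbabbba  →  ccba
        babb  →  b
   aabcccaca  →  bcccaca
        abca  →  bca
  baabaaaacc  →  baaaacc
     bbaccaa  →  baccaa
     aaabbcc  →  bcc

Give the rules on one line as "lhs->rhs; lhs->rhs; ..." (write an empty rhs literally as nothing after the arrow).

ab->b; bb->b

  | acbbb => acbb => acb
  | bccbc
  | ccbabbba => ccbbbba => ccbbba => ccbba => ccba
  | babb => bbb => bb => b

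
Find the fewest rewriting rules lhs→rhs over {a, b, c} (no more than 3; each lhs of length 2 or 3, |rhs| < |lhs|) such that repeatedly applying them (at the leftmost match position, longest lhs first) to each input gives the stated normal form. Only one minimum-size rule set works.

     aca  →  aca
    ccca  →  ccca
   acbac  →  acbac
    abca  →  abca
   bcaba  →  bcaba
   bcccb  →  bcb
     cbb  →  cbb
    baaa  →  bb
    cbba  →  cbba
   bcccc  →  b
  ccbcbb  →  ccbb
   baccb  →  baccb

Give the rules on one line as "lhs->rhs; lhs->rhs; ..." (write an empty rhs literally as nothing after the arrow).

  | aca
  | ccca
  | acbac
  | abca

aaa->b; bcc->b; cbc->c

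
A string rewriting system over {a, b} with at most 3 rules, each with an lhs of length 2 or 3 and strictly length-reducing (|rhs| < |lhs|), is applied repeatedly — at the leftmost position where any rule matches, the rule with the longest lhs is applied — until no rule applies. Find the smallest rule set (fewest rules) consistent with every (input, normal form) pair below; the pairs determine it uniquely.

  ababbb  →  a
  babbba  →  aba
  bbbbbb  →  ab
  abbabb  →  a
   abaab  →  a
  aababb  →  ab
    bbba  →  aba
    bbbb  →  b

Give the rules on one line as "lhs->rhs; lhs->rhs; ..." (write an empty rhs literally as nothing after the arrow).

  | ababbb => abaab => abbb => aab => bb => a
  | babbba => baaba => bbba => aba
  | bbbbbb => abbbb => aabb => bbb => ab
  | abbabb => aaabb => babb => baa => bb => a

aa->b; bb->a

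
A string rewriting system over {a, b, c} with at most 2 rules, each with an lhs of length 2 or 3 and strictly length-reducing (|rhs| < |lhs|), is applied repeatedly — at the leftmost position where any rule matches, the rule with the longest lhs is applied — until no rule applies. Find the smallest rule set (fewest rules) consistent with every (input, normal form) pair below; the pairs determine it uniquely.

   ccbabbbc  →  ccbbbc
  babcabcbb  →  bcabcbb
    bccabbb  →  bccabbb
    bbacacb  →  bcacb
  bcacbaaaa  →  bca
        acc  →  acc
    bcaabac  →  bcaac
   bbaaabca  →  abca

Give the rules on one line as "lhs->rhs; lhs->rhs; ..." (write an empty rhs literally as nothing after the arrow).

  | ccbabbbc => ccbbbc
  | babcabcbb => bcabcbb
  | bccabbb
  | bbacacb => bcacb

aca->b; ba->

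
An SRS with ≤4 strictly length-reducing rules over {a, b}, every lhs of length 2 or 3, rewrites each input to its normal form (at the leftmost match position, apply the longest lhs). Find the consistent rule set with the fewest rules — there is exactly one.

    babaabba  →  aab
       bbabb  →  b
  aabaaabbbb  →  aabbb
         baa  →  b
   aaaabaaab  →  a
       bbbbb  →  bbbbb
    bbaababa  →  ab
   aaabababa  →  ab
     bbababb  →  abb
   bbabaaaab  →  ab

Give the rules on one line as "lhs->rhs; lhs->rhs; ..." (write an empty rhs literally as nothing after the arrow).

  | babaabba => aabba => aaba => aab
  | bbabb => babb => b
  | aabaaabbbb => aabaabbbb => aababbbb => aabbb
  | baa => ba => b

aaa->; ba->b; bab->; bba->ba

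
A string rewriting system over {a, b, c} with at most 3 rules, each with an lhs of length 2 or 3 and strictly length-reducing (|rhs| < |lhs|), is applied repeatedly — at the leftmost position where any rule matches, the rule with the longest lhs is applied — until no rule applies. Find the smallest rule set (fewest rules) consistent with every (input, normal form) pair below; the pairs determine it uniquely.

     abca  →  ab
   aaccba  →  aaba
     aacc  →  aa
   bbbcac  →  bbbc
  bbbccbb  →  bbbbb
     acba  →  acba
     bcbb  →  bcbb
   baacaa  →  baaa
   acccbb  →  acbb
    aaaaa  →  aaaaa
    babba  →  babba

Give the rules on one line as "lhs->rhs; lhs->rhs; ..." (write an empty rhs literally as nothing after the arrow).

ca->; cc->

  | abca => ab
  | aaccba => aaba
  | aacc => aa
  | bbbcac => bbbc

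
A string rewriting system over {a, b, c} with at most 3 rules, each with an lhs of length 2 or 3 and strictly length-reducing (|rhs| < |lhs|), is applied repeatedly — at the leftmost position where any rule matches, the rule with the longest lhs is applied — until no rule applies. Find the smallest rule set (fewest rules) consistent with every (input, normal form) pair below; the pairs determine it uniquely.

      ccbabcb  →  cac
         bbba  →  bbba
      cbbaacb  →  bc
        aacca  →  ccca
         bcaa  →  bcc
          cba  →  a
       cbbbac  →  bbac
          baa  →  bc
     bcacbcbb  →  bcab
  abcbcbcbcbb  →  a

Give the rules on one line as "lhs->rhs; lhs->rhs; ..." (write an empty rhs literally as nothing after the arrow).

  | ccbabcb => cabcb => cac
  | bbba
  | cbbaacb => baacb => bccb => bc
  | aacca => ccca

aa->c; bcb->c; cb->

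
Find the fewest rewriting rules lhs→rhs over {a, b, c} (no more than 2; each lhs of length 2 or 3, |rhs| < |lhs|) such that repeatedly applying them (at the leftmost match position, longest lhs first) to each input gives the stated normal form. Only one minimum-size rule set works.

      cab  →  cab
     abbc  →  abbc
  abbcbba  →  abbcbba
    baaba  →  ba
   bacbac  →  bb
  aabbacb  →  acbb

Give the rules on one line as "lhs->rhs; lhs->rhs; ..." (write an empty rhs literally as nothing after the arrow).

  | cab
  | abbc
  | abbcbba
  | baaba => baca => ba

aab->ac; bac->b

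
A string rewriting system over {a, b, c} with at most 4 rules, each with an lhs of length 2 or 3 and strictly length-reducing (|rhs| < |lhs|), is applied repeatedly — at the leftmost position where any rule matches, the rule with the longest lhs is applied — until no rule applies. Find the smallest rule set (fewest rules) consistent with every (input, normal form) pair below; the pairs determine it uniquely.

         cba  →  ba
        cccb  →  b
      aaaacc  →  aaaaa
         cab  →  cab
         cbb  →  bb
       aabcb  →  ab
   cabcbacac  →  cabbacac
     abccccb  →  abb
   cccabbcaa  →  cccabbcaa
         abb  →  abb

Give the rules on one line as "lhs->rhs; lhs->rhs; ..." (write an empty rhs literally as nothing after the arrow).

aab->a; acc->aa; cb->b

  | cba => ba
  | cccb => ccb => cb => b
  | aaaacc => aaaaa
  | cab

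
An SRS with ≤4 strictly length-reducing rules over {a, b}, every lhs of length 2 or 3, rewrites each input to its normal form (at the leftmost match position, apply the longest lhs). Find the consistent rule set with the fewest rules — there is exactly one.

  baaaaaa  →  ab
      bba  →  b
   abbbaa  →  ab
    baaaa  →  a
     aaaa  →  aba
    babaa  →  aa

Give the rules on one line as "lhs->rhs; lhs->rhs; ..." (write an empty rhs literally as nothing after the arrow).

  | baaaaaa => babaaa => aaa => ab
  | bba => b
  | abbbaa => abba => ab
  | baaaa => baba => a

aaa->ab; bab->; bba->b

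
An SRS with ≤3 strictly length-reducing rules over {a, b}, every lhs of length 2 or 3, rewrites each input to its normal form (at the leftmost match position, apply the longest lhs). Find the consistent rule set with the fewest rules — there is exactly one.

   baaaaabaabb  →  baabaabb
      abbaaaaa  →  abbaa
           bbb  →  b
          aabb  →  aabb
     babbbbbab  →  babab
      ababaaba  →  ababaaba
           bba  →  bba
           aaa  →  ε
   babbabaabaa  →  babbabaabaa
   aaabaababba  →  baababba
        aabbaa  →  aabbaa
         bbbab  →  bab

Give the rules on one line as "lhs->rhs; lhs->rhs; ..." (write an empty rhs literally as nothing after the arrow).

aaa->; bbb->b

  | baaaaabaabb => baabaabb
  | abbaaaaa => abbaa
  | bbb => b
  | aabb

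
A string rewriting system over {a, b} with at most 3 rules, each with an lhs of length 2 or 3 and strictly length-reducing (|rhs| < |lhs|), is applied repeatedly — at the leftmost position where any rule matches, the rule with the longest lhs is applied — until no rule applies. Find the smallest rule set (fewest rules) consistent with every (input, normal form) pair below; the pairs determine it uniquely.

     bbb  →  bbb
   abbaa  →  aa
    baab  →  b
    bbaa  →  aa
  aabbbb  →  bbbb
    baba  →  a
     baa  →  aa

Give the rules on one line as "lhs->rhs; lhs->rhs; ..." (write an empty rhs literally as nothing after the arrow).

  | bbb
  | abbaa => bbaa => baa => aa
  | baab => aab => ab => b
  | bbaa => baa => aa

ab->b; ba->a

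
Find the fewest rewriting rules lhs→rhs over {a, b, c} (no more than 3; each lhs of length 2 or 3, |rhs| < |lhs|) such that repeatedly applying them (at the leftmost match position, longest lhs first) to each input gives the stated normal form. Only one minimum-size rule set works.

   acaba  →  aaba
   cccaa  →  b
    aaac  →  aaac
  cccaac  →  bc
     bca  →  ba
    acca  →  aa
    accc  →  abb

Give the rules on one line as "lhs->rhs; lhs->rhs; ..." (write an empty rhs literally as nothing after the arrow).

baa->; ca->a; ccc->bb

  | acaba => aaba
  | cccaa => bbaa => b
  | aaac
  | cccaac => bbaac => bc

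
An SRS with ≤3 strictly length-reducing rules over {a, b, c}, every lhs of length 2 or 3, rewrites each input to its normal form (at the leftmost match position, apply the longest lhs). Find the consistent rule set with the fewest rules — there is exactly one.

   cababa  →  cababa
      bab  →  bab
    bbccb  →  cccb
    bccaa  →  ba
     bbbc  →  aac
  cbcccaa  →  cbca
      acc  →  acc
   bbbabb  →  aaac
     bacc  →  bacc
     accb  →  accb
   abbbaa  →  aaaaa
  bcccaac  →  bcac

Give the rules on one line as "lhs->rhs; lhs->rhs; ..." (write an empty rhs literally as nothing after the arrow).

bb->c; bbb->aa; cca->

  | cababa
  | bab
  | bbccb => cccb
  | bccaa => ba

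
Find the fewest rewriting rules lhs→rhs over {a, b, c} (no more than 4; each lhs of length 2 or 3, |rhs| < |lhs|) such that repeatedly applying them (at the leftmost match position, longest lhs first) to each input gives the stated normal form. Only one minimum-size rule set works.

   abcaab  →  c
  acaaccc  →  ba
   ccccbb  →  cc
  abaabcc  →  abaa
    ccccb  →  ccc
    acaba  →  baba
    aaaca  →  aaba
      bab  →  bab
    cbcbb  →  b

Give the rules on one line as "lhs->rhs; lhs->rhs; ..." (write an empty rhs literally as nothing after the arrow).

ac->b; bca->cc; bcc->; cb->

  | abcaab => accab => bcab => ccb => c
  | acaaccc => baaccc => babcc => ba
  | ccccbb => cccb => cc
  | abaabcc => abaa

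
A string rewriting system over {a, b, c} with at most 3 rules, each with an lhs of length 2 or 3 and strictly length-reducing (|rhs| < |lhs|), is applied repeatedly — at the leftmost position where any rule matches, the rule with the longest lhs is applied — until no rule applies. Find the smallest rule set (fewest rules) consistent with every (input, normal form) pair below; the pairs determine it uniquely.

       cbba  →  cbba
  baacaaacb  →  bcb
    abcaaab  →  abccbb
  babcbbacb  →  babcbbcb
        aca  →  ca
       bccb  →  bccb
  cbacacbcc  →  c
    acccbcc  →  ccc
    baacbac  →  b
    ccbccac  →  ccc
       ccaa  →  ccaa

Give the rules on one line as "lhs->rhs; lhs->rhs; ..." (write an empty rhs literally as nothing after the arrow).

aaa->cb; ac->c; cbc->

  | cbba
  | baacaaacb => bacaaacb => bcaaacb => bccbcb => bcb
  | abcaaab => abccbb
  | babcbbacb => babcbbcb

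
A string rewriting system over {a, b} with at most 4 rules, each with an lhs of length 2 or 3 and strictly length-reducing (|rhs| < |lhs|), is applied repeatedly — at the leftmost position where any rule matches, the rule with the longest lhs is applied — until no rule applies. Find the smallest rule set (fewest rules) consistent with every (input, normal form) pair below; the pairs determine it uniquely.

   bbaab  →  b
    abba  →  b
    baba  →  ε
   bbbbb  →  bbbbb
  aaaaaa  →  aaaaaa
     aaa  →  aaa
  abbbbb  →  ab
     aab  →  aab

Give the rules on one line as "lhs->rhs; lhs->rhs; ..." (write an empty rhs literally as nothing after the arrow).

aba->b; abb->ab; ba->

  | bbaab => bab => b
  | abba => aba => b
  | baba => ba => ε
  | bbbbb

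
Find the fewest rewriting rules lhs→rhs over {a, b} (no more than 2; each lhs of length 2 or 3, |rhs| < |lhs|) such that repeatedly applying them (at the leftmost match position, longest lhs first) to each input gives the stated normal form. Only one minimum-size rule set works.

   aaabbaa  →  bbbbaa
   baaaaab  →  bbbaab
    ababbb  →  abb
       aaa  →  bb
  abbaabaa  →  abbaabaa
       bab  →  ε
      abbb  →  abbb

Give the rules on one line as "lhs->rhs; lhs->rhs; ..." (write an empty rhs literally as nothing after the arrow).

aaa->bb; bab->

  | aaabbaa => bbbbaa
  | baaaaab => bbbaab
  | ababbb => abb
  | aaa => bb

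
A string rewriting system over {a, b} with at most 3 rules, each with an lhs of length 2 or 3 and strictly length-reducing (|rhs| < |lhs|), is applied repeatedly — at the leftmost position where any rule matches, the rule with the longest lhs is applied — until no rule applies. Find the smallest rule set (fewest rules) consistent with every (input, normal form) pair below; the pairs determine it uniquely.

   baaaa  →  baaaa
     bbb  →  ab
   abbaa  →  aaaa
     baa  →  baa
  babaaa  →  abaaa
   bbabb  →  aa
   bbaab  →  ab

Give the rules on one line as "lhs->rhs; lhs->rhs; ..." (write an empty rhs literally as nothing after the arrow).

  | baaaa
  | bbb => ab
  | abbaa => aaaa
  | baa

aab->ab; bab->ab; bb->a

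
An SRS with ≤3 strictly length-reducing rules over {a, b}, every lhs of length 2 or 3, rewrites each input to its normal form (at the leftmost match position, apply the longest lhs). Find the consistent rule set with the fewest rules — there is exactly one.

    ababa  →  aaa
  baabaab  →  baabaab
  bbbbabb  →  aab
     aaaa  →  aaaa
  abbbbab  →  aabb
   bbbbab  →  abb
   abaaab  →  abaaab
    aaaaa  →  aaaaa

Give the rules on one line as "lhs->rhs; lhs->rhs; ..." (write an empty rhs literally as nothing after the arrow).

  | ababa => aaa
  | baabaab
  | bbbbabb => abbabb => abbb => aab
  | aaaa

bab->a; bba->b; bbb->ab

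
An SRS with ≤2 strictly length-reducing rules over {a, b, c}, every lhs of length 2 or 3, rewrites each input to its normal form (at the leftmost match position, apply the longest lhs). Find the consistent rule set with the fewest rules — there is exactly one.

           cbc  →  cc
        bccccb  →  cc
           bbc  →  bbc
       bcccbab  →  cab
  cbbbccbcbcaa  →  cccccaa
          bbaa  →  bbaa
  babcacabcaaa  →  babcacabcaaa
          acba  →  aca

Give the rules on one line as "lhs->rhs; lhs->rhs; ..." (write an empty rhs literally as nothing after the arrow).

  | cbc => cc
  | bccccb => ccb => cc
  | bbc
  | bcccbab => cbab => cab

bcc->; cb->c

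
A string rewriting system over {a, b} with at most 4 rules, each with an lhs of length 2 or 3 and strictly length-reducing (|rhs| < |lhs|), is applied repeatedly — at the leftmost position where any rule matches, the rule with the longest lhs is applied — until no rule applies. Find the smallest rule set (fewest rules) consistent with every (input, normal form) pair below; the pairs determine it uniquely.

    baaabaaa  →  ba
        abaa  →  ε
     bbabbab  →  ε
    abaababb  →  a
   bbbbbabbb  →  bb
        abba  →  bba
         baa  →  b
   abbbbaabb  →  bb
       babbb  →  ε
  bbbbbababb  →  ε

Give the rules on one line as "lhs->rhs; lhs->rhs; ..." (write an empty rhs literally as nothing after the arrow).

  | baaabaaa => babaaa => baaa => ba
  | abaa => aa => ε
  | bbabbab => bbbbab => abab => ab => ε
  | abaababb => aababb => babb => bbb => a

aa->; ab->; abb->bb; bbb->a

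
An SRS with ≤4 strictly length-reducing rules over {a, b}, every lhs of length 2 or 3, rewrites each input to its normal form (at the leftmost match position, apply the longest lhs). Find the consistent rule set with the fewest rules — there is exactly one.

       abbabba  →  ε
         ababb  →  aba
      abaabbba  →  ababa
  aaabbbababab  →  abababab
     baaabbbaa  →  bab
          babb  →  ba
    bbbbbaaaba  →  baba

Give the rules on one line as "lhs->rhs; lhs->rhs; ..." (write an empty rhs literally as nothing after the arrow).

aa->; aab->ab; bb->

  | abbabba => aabba => abba => aa => ε
  | ababb => aba
  | abaabbba => ababbba => ababa
  | aaabbbababab => abbbababab => abababab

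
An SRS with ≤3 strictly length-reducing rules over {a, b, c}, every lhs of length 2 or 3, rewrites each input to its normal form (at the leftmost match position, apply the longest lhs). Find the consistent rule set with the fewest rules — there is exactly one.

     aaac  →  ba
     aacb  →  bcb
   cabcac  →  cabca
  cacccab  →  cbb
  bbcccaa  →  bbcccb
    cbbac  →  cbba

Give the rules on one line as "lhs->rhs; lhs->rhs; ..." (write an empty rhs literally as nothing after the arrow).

aa->b; ac->a

  | aaac => bac => ba
  | aacb => bcb
  | cabcac => cabca
  | cacccab => caccab => cacab => caab => cbb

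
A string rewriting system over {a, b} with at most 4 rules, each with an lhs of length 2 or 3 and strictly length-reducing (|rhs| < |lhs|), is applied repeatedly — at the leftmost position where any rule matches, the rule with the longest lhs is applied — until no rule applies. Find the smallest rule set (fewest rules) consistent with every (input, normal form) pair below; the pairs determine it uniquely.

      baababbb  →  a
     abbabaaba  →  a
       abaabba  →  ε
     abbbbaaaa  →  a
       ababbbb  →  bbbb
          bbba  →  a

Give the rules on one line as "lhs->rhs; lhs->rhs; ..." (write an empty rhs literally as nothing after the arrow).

  | baababbb => aababbb => babbb => abbb => abb => ab => a
  | abbabaaba => ababaaba => aabaaba => baaba => aaba => ba => a
  | abaabba => aaabba => abba => aba => aa => ε
  | abbbbaaaa => abbbaaaa => abbaaaa => abaaaa => aaaaa => aaa => a

aa->; ab->a; ba->a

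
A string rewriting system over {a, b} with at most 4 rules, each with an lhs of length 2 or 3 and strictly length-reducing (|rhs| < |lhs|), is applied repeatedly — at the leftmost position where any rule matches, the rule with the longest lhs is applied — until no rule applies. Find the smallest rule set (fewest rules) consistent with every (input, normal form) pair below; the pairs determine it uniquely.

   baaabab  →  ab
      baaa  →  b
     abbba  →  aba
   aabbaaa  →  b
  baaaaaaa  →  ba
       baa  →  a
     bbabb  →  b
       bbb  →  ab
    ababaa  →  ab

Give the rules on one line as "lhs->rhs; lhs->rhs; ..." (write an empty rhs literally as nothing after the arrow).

  | baaabab => bbabab => aabab => ab
  | baaa => bba => aa => b
  | abbba => bbba => aba
  | aabbaaa => baaa => bba => aa => b

aa->b; aab->; abb->bb; bb->a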